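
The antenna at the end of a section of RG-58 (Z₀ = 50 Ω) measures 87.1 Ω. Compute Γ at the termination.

Γ = 0.271

Γ = (Z_L − Z_0)/(Z_L + Z_0) = (87.1 − 50)/(87.1 + 50) = 37.1/137.1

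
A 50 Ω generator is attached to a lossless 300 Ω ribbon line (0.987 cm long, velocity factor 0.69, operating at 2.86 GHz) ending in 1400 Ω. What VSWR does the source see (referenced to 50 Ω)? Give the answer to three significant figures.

λ = v/f = 0.69·c / 2.86 GHz = 0.0724 m
βl = 2π·l/λ = 2π × 0.136 = 49.1°
tan(βl) = 1.15
Z_in = Z_0·(Z_L + jZ_0·tanβl)/(Z_0 + jZ_L·tanβl) = 109 − j240 Ω
Γ_s = (Z_in − Z_s)/(Z_in + Z_s) = (58.8 − j240)/(159 − j240), |Γ_s| = 0.858
VSWR = (1 + |Γ_s|)/(1 − |Γ_s|)

VSWR ≈ 13.1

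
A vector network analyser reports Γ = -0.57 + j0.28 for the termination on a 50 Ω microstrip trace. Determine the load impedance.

Z_L = Z_0·(1 + Γ)/(1 − Γ) = 50·(0.43 + j0.28)/(1.57 − j0.28)

Z_L ≈ 11.7 + j11 Ω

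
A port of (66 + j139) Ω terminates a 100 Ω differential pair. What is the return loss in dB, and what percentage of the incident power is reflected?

Γ = (-34 + j139)/(166 + j139), |Γ| = 0.661
RL = −20·log₁₀(0.661) = 3.6 dB
P_refl/P_inc = |Γ|² = 0.437

RL ≈ 3.6 dB; 43.7% of incident power reflected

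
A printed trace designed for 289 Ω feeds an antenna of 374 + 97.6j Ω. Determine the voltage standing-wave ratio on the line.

VSWR ≈ 1.48

Γ = (Z_L − Z_0)/(Z_L + Z_0) = (85 + j97.6)/(663 + j97.6)
|Γ| = 129/670 = 0.193
VSWR = (1 + |Γ|)/(1 − |Γ|) = 1.19/0.807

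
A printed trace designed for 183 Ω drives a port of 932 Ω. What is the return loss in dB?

Γ = (932 − 183)/(932 + 183) = 0.672
RL = −20·log₁₀|Γ| = −20·log₁₀(0.672)

RL ≈ 3.46 dB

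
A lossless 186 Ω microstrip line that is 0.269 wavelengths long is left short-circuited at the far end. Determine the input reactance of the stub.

X_in ≈ -1550 Ω (capacitive)

βl = 2π × 0.269 = 96.8°
tan(βl) = -8.34
For a short-circuited stub, Z_in = jZ_0·tan(βl)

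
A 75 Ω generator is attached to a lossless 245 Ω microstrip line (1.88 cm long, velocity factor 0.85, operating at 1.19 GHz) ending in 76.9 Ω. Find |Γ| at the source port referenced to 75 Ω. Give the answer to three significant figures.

|Γ| ≈ 0.607

λ = v/f = 0.85·c / 1.19 GHz = 0.214 m
βl = 2π·l/λ = 2π × 0.0877 = 31.6°
tan(βl) = 0.615
Z_in = Z_0·(Z_L + jZ_0·tanβl)/(Z_0 + jZ_L·tanβl) = 102 + j131 Ω
Γ_s = (Z_in − Z_s)/(Z_in + Z_s) = (27.2 + j131)/(177 + j131), |Γ_s| = 0.607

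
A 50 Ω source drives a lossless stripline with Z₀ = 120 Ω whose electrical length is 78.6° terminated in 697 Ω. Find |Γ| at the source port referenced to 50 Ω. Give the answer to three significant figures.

|Γ| ≈ 0.491

tan(βl) = 4.96
Z_in = Z_0·(Z_L + jZ_0·tanβl)/(Z_0 + jZ_L·tanβl) = 21.5 − j23.5 Ω
Γ_s = (Z_in − Z_s)/(Z_in + Z_s) = (-28.5 − j23.5)/(71.5 − j23.5), |Γ_s| = 0.491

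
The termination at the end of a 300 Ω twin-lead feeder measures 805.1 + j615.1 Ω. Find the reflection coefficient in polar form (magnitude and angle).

Γ = (Z_L − Z_0)/(Z_L + Z_0) = (505.1 + j615.1)/(1105 + j615.1)
|Γ| = 796/1260 = 0.629

Γ ≈ 0.629 ∠ 21.5°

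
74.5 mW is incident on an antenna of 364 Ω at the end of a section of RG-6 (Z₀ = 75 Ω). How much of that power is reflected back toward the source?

P_reflected ≈ 32.3 mW

Γ = (364 − 75)/(364 + 75) = 0.658
|Γ|² = 0.433
P_refl = |Γ|²·P_inc = 32.3 mW, P_del = (1 − |Γ|²)·P_inc = 42.2 mW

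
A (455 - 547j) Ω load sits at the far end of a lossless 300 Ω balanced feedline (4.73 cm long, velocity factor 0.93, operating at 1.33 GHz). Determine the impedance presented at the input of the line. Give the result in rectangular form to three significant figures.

λ = v/f = 0.93·c / 1.33 GHz = 0.21 m
βl = 2π·l/λ = 2π × 0.225 = 81.2°
tan(βl) = tan(81.2°) = 6.44
Z_in = Z_0·(Z_L + jZ_0·tanβl)/(Z_0 + jZ_L·tanβl)
     = 300·(455 + j1380)/(3820 + j2930)

Z_in ≈ 75 + j51.2 Ω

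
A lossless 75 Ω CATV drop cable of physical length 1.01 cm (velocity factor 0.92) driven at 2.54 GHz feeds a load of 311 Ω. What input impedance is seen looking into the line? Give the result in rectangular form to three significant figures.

λ = v/f = 0.92·c / 2.54 GHz = 0.109 m
βl = 2π·l/λ = 2π × 0.0929 = 33.5°
tan(βl) = tan(33.5°) = 0.661
Z_in = Z_0·(Z_L + jZ_0·tanβl)/(Z_0 + jZ_L·tanβl)
     = 75·(311 + j49.6)/(75 + j206)

Z_in ≈ 52.5 − j94.3 Ω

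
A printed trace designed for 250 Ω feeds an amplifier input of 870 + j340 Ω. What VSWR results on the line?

Γ = (Z_L − Z_0)/(Z_L + Z_0) = (620 + j340)/(1120 + j340)
|Γ| = 707/1170 = 0.604
VSWR = (1 + |Γ|)/(1 − |Γ|) = 1.6/0.396

VSWR ≈ 4.05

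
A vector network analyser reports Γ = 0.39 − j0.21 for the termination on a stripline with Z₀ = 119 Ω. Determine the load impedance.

Z_L = Z_0·(1 + Γ)/(1 − Γ) = 119·(1.39 − j0.21)/(0.61 + j0.21)

Z_L ≈ 230 − j120 Ω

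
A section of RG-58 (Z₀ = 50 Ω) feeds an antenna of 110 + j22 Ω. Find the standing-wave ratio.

VSWR ≈ 2.31

Γ = (Z_L − Z_0)/(Z_L + Z_0) = (60 + j22)/(160 + j22)
|Γ| = 63.9/162 = 0.396
VSWR = (1 + |Γ|)/(1 − |Γ|) = 1.4/0.604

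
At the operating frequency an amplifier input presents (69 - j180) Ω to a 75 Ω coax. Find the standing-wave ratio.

Γ = (Z_L − Z_0)/(Z_L + Z_0) = (-6 − j180)/(144 − j180)
|Γ| = 180/231 = 0.781
VSWR = (1 + |Γ|)/(1 − |Γ|) = 1.78/0.219

VSWR ≈ 8.15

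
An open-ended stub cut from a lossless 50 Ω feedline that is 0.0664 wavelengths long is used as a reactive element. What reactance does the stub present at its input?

βl = 2π × 0.0664 = 23.9°
tan(βl) = 0.443
For an open-ended stub, Z_in = −jZ_0·cot(βl) = −jZ_0/tan(βl)

X_in ≈ -113 Ω (capacitive)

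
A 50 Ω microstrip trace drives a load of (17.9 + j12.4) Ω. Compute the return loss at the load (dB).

Γ = (-32.1 + j12.4)/(67.9 + j12.4), |Γ| = 0.499
RL = −20·log₁₀|Γ| = −20·log₁₀(0.499)

RL ≈ 6.05 dB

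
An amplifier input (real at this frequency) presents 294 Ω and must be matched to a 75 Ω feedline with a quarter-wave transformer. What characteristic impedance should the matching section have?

Z_qwt = √(Z_0·R_L) = √(75 × 294) = √22050

Z_qwt ≈ 148 Ω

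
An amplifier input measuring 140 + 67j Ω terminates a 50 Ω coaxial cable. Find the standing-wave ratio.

Γ = (Z_L − Z_0)/(Z_L + Z_0) = (90 + j67)/(190 + j67)
|Γ| = 112/201 = 0.557
VSWR = (1 + |Γ|)/(1 − |Γ|) = 1.56/0.443

VSWR ≈ 3.51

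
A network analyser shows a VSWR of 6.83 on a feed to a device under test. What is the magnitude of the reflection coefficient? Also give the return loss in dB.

|Γ| = (S − 1)/(S + 1) = (6.83 − 1)/(6.83 + 1) = 5.83/7.83
RL = −20·log₁₀|Γ| = −20·log₁₀(0.745)

|Γ| ≈ 0.745; return loss ≈ 2.56 dB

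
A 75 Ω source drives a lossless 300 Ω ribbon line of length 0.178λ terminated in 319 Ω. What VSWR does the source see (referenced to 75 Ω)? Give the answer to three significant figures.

VSWR ≈ 3.86

βl = 2π × 0.178 = 64.1°
tan(βl) = 2.06
Z_in = Z_0·(Z_L + jZ_0·tanβl)/(Z_0 + jZ_L·tanβl) = 289 − j13.9 Ω
Γ_s = (Z_in − Z_s)/(Z_in + Z_s) = (214 − j13.9)/(364 − j13.9), |Γ_s| = 0.588
VSWR = (1 + |Γ_s|)/(1 − |Γ_s|)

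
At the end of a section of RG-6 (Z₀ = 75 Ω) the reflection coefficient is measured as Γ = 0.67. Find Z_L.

Z_L = Z_0·(1 + Γ)/(1 − Γ) = 75·(1.67)/(0.33)

Z_L ≈ 380 Ω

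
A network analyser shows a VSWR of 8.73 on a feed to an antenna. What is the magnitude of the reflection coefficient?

|Γ| = (S − 1)/(S + 1) = (8.73 − 1)/(8.73 + 1) = 7.73/9.73

|Γ| ≈ 0.794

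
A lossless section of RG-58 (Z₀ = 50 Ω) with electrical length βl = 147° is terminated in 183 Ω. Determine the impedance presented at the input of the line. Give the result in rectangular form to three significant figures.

Z_in ≈ 39.1 + j60.5 Ω

tan(βl) = tan(147°) = -0.649
Z_in = Z_0·(Z_L + jZ_0·tanβl)/(Z_0 + jZ_L·tanβl)
     = 50·(183 − j32.5)/(50 − j119)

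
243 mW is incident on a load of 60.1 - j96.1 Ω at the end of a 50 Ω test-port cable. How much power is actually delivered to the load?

|Γ| = |(10.1 − j96.1)/(110.1 − j96.1)| = 0.661
|Γ|² = 0.437
P_refl = |Γ|²·P_inc = 106 mW, P_del = (1 − |Γ|²)·P_inc = 137 mW

P_delivered ≈ 137 mW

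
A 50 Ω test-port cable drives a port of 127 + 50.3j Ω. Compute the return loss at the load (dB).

Γ = (77 + j50.3)/(177 + j50.3), |Γ| = 0.5
RL = −20·log₁₀|Γ| = −20·log₁₀(0.5)

RL ≈ 6.02 dB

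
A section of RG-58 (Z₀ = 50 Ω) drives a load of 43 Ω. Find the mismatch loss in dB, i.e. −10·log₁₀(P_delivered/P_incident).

mismatch loss ≈ 0.0247 dB

Γ = (43 − 50)/(43 + 50) = -0.0753
|Γ|² = 0.00567, so P_del/P_inc = 1 − |Γ|² = 0.994
ML = −10·log₁₀(1 − |Γ|²)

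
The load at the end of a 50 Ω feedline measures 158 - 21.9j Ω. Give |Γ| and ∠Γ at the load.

Γ ≈ 0.527 ∠ -5.45°

Γ = (Z_L − Z_0)/(Z_L + Z_0) = (108 − j21.9)/(208 − j21.9)
|Γ| = 110/209 = 0.527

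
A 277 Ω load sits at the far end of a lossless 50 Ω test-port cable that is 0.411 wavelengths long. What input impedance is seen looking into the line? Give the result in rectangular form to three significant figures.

Z_in ≈ 29.6 + j71.4 Ω

βl = 2π × 0.411 = 148°
tan(βl) = tan(148°) = -0.626
Z_in = Z_0·(Z_L + jZ_0·tanβl)/(Z_0 + jZ_L·tanβl)
     = 50·(277 − j31.3)/(50 − j173)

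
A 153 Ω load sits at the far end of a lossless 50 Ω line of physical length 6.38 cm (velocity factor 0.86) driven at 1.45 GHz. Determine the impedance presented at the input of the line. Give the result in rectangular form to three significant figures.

Z_in ≈ 25.3 + j33.9 Ω

λ = v/f = 0.86·c / 1.45 GHz = 0.178 m
βl = 2π·l/λ = 2π × 0.359 = 129°
tan(βl) = tan(129°) = -1.23
Z_in = Z_0·(Z_L + jZ_0·tanβl)/(Z_0 + jZ_L·tanβl)
     = 50·(153 − j61.6)/(50 − j188)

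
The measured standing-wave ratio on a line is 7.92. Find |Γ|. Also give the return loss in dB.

|Γ| ≈ 0.776; return loss ≈ 2.21 dB

|Γ| = (S − 1)/(S + 1) = (7.92 − 1)/(7.92 + 1) = 6.92/8.92
RL = −20·log₁₀|Γ| = −20·log₁₀(0.776)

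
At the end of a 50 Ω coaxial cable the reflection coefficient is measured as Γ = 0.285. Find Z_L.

Z_L = Z_0·(1 + Γ)/(1 − Γ) = 50·(1.28)/(0.715)

Z_L ≈ 89.9 Ω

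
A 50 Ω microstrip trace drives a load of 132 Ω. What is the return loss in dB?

Γ = (132 − 50)/(132 + 50) = 0.451
RL = −20·log₁₀|Γ| = −20·log₁₀(0.451)

RL ≈ 6.93 dB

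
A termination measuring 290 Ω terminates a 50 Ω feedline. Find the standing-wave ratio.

VSWR ≈ 5.8

Γ = (290 − 50)/(290 + 50) = 0.706
VSWR = (1 + 0.706)/(1 − 0.706)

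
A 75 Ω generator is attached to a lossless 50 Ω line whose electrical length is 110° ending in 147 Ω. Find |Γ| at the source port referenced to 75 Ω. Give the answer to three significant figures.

tan(βl) = -2.75
Z_in = Z_0·(Z_L + jZ_0·tanβl)/(Z_0 + jZ_L·tanβl) = 19 + j15.9 Ω
Γ_s = (Z_in − Z_s)/(Z_in + Z_s) = (-56 + j15.9)/(94 + j15.9), |Γ_s| = 0.611

|Γ| ≈ 0.611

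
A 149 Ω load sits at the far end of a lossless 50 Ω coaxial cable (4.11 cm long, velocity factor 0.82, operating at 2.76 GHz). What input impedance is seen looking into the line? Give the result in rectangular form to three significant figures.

Z_in ≈ 102 + j63.3 Ω

λ = v/f = 0.82·c / 2.76 GHz = 0.0891 m
βl = 2π·l/λ = 2π × 0.461 = 166°
tan(βl) = tan(166°) = -0.249
Z_in = Z_0·(Z_L + jZ_0·tanβl)/(Z_0 + jZ_L·tanβl)
     = 50·(149 − j12.5)/(50 − j37.1)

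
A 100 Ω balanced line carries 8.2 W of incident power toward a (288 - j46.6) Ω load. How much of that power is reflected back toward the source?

P_reflected ≈ 2.01 W

|Γ| = |(188 − j46.6)/(388 − j46.6)| = 0.496
|Γ|² = 0.246
P_refl = |Γ|²·P_inc = 2.01 W, P_del = (1 − |Γ|²)·P_inc = 6.19 W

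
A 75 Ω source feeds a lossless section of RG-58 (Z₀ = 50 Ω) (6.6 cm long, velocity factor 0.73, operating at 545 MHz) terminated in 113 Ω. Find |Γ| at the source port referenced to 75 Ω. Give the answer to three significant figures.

|Γ| ≈ 0.493

λ = v/f = 0.73·c / 545 MHz = 0.402 m
βl = 2π·l/λ = 2π × 0.164 = 59.1°
tan(βl) = 1.67
Z_in = Z_0·(Z_L + jZ_0·tanβl)/(Z_0 + jZ_L·tanβl) = 28.1 − j22.5 Ω
Γ_s = (Z_in − Z_s)/(Z_in + Z_s) = (-46.9 − j22.5)/(103 − j22.5), |Γ_s| = 0.493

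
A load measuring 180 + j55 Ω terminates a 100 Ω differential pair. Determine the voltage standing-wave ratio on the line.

VSWR ≈ 2.03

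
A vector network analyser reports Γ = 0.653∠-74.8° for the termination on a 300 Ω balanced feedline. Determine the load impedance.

Z_L = Z_0·(1 + Γ)/(1 − Γ) = 300·(1.17 − j0.63)/(0.829 + j0.63)

Z_L ≈ 159 − j349 Ω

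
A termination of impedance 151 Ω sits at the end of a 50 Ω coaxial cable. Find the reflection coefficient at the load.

Γ = (Z_L − Z_0)/(Z_L + Z_0) = (151 − 50)/(151 + 50) = 101/201

Γ = 0.502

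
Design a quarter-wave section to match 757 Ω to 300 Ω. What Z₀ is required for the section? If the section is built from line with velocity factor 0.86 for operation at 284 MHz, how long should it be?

Z_qwt ≈ 477 Ω; length ≈ 22.7 cm

Z_qwt = √(Z_0·R_L) = √(300 × 757) = √227100
λ = 0.86·c/f = 0.908 m, so l = λ/4 = 0.227 m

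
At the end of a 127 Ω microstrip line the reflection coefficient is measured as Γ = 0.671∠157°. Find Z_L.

Z_L = Z_0·(1 + Γ)/(1 − Γ) = 127·(0.382 + j0.262)/(1.62 − j0.262)

Z_L ≈ 26 + j24.8 Ω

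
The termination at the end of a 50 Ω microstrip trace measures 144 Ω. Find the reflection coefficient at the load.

Γ = 0.485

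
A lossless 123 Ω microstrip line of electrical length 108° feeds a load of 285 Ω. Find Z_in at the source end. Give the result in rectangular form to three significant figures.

Z_in ≈ 57.6 + j31.9 Ω

tan(βl) = tan(108°) = -3.08
Z_in = Z_0·(Z_L + jZ_0·tanβl)/(Z_0 + jZ_L·tanβl)
     = 123·(285 − j379)/(123 − j877)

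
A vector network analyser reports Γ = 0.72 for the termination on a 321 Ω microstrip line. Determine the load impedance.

Z_L = Z_0·(1 + Γ)/(1 − Γ) = 321·(1.72)/(0.28)

Z_L ≈ 1970 Ω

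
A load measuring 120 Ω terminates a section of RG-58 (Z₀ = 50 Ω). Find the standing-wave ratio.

VSWR ≈ 2.4

Γ = (120 − 50)/(120 + 50) = 0.412
VSWR = (1 + 0.412)/(1 − 0.412)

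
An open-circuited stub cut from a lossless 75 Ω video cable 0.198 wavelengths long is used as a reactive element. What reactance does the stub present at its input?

X_in ≈ -25.4 Ω (capacitive)

βl = 2π × 0.198 = 71.3°
tan(βl) = 2.95
For an open-circuited stub, Z_in = −jZ_0·cot(βl) = −jZ_0/tan(βl)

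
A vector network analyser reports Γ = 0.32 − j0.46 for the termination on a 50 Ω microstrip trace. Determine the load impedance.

Z_L = Z_0·(1 + Γ)/(1 − Γ) = 50·(1.32 − j0.46)/(0.68 + j0.46)

Z_L ≈ 50.9 − j68.2 Ω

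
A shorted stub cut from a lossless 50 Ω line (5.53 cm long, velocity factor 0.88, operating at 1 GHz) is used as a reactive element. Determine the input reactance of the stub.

λ = v/f = 0.88·c / 1 GHz = 0.264 m
βl = 2π·l/λ = 2π × 0.209 = 75.4°
tan(βl) = 3.84
For a shorted stub, Z_in = jZ_0·tan(βl)

X_in ≈ 192 Ω (inductive)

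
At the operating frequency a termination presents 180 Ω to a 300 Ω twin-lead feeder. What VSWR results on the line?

VSWR ≈ 1.67

Γ = (180 − 300)/(180 + 300) = -0.25
VSWR = (1 + 0.25)/(1 − 0.25)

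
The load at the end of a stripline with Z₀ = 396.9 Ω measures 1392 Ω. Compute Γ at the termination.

Γ = (Z_L − Z_0)/(Z_L + Z_0) = (1392 − 396.9)/(1392 + 396.9) = 995.1/1789

Γ = 0.556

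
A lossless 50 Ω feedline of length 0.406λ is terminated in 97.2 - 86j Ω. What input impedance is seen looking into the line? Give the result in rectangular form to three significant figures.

βl = 2π × 0.406 = 146°
tan(βl) = tan(146°) = -0.67
Z_in = Z_0·(Z_L + jZ_0·tanβl)/(Z_0 + jZ_L·tanβl)
     = 50·(97.2 − j120)/(-7.66 − j65.2)

Z_in ≈ 81.8 + j84.2 Ω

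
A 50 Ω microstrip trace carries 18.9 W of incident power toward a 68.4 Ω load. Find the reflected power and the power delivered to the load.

Γ = (68.4 − 50)/(68.4 + 50) = 0.155
|Γ|² = 0.0242
P_refl = |Γ|²·P_inc = 0.456 W, P_del = (1 − |Γ|²)·P_inc = 18.4 W

P_reflected ≈ 0.456 W; P_delivered ≈ 18.4 W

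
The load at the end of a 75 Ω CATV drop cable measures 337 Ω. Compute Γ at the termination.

Γ = (Z_L − Z_0)/(Z_L + Z_0) = (337 − 75)/(337 + 75) = 262/412

Γ = 0.636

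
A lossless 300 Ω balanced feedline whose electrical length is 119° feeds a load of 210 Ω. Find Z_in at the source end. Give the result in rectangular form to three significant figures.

Z_in ≈ 344 − j106 Ω

tan(βl) = tan(119°) = -1.8
Z_in = Z_0·(Z_L + jZ_0·tanβl)/(Z_0 + jZ_L·tanβl)
     = 300·(210 − j541)/(300 − j379)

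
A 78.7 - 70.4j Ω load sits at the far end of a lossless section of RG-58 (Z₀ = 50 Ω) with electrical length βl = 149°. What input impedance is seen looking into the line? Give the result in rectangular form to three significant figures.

tan(βl) = tan(149°) = -0.601
Z_in = Z_0·(Z_L + jZ_0·tanβl)/(Z_0 + jZ_L·tanβl)
     = 50·(78.7 − j100)/(7.7 − j47.3)

Z_in ≈ 117 + j64.2 Ω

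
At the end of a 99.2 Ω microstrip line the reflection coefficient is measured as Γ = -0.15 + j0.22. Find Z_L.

Z_L ≈ 67.2 + j31.8 Ω

Z_L = Z_0·(1 + Γ)/(1 − Γ) = 99.2·(0.85 + j0.22)/(1.15 − j0.22)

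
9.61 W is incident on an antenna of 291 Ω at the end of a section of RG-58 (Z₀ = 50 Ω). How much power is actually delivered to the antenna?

Γ = (291 − 50)/(291 + 50) = 0.707
|Γ|² = 0.499
P_refl = |Γ|²·P_inc = 4.8 W, P_del = (1 − |Γ|²)·P_inc = 4.81 W

P_delivered ≈ 4.81 W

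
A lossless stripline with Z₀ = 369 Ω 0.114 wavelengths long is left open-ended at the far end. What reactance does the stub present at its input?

X_in ≈ -424 Ω (capacitive)

βl = 2π × 0.114 = 41°
tan(βl) = 0.871
For an open-ended stub, Z_in = −jZ_0·cot(βl) = −jZ_0/tan(βl)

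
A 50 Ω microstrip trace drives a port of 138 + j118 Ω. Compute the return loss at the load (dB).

RL ≈ 3.57 dB

Γ = (88 + j118)/(188 + j118), |Γ| = 0.663
RL = −20·log₁₀|Γ| = −20·log₁₀(0.663)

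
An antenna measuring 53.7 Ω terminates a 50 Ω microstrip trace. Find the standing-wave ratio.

VSWR ≈ 1.07

For a purely resistive load, VSWR = R_L/Z_0 or Z_0/R_L (whichever > 1) = 53.7/50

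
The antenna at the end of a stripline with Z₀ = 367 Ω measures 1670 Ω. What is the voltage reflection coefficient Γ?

Γ = (Z_L − Z_0)/(Z_L + Z_0) = (1670 − 367)/(1670 + 367) = 1303/2037

Γ = 0.64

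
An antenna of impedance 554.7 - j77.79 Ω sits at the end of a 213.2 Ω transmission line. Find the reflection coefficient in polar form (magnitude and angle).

Γ ≈ 0.454 ∠ -7.05°

Γ = (Z_L − Z_0)/(Z_L + Z_0) = (341.5 − j77.79)/(767.9 − j77.79)
|Γ| = 350/772 = 0.454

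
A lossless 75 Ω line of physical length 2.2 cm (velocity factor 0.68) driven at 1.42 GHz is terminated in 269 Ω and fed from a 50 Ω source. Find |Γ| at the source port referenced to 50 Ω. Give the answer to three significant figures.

λ = v/f = 0.68·c / 1.42 GHz = 0.144 m
βl = 2π·l/λ = 2π × 0.153 = 55.1°
tan(βl) = 1.44
Z_in = Z_0·(Z_L + jZ_0·tanβl)/(Z_0 + jZ_L·tanβl) = 29.9 − j46.4 Ω
Γ_s = (Z_in − Z_s)/(Z_in + Z_s) = (-20.1 − j46.4)/(79.9 − j46.4), |Γ_s| = 0.547

|Γ| ≈ 0.547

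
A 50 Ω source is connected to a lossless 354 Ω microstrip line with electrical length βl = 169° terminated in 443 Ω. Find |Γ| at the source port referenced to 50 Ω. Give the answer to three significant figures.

|Γ| ≈ 0.795

tan(βl) = -0.194
Z_in = Z_0·(Z_L + jZ_0·tanβl)/(Z_0 + jZ_L·tanβl) = 434 + j36.8 Ω
Γ_s = (Z_in − Z_s)/(Z_in + Z_s) = (384 + j36.8)/(484 + j36.8), |Γ_s| = 0.795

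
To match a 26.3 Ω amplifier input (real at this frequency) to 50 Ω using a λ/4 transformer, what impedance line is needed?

Z_qwt = √(Z_0·R_L) = √(50 × 26.3) = √1315

Z_qwt ≈ 36.3 Ω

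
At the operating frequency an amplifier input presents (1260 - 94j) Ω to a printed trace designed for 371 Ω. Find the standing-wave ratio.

VSWR ≈ 3.42

Γ = (Z_L − Z_0)/(Z_L + Z_0) = (889 − j94)/(1631 − j94)
|Γ| = 894/1630 = 0.547
VSWR = (1 + |Γ|)/(1 − |Γ|) = 1.55/0.453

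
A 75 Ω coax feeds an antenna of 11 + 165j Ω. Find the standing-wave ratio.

VSWR ≈ 39.9

Γ = (Z_L − Z_0)/(Z_L + Z_0) = (-64 + j165)/(86 + j165)
|Γ| = 177/186 = 0.951
VSWR = (1 + |Γ|)/(1 − |Γ|) = 1.95/0.0489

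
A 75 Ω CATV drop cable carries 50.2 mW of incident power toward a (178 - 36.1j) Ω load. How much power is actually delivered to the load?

P_delivered ≈ 41 mW

|Γ| = |(103 − j36.1)/(253 − j36.1)| = 0.427
|Γ|² = 0.182
P_refl = |Γ|²·P_inc = 9.16 mW, P_del = (1 − |Γ|²)·P_inc = 41 mW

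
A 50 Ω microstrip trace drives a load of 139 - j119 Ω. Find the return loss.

RL ≈ 3.54 dB

Γ = (89 − j119)/(189 − j119), |Γ| = 0.665
RL = −20·log₁₀|Γ| = −20·log₁₀(0.665)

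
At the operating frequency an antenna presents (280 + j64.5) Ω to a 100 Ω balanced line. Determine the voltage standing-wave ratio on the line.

VSWR ≈ 2.97

Γ = (Z_L − Z_0)/(Z_L + Z_0) = (180 + j64.5)/(380 + j64.5)
|Γ| = 191/385 = 0.496
VSWR = (1 + |Γ|)/(1 − |Γ|) = 1.5/0.504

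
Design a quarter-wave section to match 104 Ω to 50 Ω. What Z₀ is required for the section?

Z_qwt = √(Z_0·R_L) = √(50 × 104) = √5200

Z_qwt ≈ 72.1 Ω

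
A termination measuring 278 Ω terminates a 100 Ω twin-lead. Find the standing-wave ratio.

VSWR ≈ 2.78

Γ = (278 − 100)/(278 + 100) = 0.471
VSWR = (1 + 0.471)/(1 − 0.471)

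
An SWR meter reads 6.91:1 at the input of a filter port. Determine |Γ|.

|Γ| ≈ 0.747

|Γ| = (S − 1)/(S + 1) = (6.91 − 1)/(6.91 + 1) = 5.91/7.91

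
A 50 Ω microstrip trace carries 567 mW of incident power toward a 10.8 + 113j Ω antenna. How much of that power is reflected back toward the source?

P_reflected ≈ 493 mW

|Γ| = |(-39.2 + j113)/(60.8 + j113)| = 0.932
|Γ|² = 0.869
P_refl = |Γ|²·P_inc = 493 mW, P_del = (1 − |Γ|²)·P_inc = 74.4 mW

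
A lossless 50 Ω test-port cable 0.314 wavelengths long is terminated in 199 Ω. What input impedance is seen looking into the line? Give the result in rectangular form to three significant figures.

βl = 2π × 0.314 = 113°
tan(βl) = tan(113°) = -2.35
Z_in = Z_0·(Z_L + jZ_0·tanβl)/(Z_0 + jZ_L·tanβl)
     = 50·(199 − j118)/(50 − j468)

Z_in ≈ 14.7 + j19.7 Ω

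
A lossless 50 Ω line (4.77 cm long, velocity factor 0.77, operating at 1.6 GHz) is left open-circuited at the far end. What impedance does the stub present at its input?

λ = v/f = 0.77·c / 1.6 GHz = 0.144 m
βl = 2π·l/λ = 2π × 0.33 = 119°
tan(βl) = -1.81
For an open-circuited stub, Z_in = −jZ_0·cot(βl) = −jZ_0/tan(βl)

Z_in ≈ +j27.6 Ω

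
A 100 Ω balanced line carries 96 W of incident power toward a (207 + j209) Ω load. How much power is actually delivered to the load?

|Γ| = |(107 + j209)/(307 + j209)| = 0.632
|Γ|² = 0.4
P_refl = |Γ|²·P_inc = 38.4 W, P_del = (1 − |Γ|²)·P_inc = 57.6 W

P_delivered ≈ 57.6 W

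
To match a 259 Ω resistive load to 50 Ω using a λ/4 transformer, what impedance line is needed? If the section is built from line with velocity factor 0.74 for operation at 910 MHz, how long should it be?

Z_qwt = √(Z_0·R_L) = √(50 × 259) = √12950
λ = 0.74·c/f = 0.244 m, so l = λ/4 = 0.061 m

Z_qwt ≈ 114 Ω; length ≈ 6.1 cm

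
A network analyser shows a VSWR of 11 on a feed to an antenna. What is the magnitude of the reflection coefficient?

|Γ| = (S − 1)/(S + 1) = (11 − 1)/(11 + 1) = 10/12

|Γ| ≈ 0.833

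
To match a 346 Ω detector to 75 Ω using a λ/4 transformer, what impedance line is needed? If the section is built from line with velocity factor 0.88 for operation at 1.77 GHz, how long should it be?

Z_qwt = √(Z_0·R_L) = √(75 × 346) = √25950
λ = 0.88·c/f = 0.149 m, so l = λ/4 = 0.0373 m

Z_qwt ≈ 161 Ω; length ≈ 3.73 cm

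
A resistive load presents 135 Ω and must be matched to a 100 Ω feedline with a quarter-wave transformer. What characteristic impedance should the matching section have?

Z_qwt = √(Z_0·R_L) = √(100 × 135) = √13500

Z_qwt ≈ 116 Ω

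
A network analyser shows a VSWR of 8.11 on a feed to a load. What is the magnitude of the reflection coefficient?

|Γ| ≈ 0.78

|Γ| = (S − 1)/(S + 1) = (8.11 − 1)/(8.11 + 1) = 7.11/9.11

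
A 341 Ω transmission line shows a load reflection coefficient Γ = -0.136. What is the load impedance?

Z_L ≈ 259 Ω

Z_L = Z_0·(1 + Γ)/(1 − Γ) = 341·(0.864)/(1.14)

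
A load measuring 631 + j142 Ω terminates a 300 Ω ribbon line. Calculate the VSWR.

VSWR ≈ 2.24

Γ = (Z_L − Z_0)/(Z_L + Z_0) = (331 + j142)/(931 + j142)
|Γ| = 360/942 = 0.382
VSWR = (1 + |Γ|)/(1 − |Γ|) = 1.38/0.618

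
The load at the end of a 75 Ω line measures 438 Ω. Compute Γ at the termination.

Γ = 0.708

Γ = (Z_L − Z_0)/(Z_L + Z_0) = (438 − 75)/(438 + 75) = 363/513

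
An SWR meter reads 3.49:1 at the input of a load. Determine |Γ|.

|Γ| ≈ 0.555

|Γ| = (S − 1)/(S + 1) = (3.49 − 1)/(3.49 + 1) = 2.49/4.49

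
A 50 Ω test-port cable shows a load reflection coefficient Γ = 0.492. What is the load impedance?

Z_L ≈ 147 Ω

Z_L = Z_0·(1 + Γ)/(1 − Γ) = 50·(1.49)/(0.508)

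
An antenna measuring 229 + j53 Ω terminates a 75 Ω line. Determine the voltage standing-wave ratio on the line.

VSWR ≈ 3.24

Γ = (Z_L − Z_0)/(Z_L + Z_0) = (154 + j53)/(304 + j53)
|Γ| = 163/309 = 0.528
VSWR = (1 + |Γ|)/(1 − |Γ|) = 1.53/0.472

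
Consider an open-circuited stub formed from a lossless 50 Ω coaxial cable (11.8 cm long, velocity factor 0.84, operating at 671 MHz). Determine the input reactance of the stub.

X_in ≈ 21.3 Ω (inductive)

λ = v/f = 0.84·c / 671 MHz = 0.376 m
βl = 2π·l/λ = 2π × 0.314 = 113°
tan(βl) = -2.34
For an open-circuited stub, Z_in = −jZ_0·cot(βl) = −jZ_0/tan(βl)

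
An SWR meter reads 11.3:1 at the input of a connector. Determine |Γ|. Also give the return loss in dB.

|Γ| = (S − 1)/(S + 1) = (11.3 − 1)/(11.3 + 1) = 10.3/12.3
RL = −20·log₁₀|Γ| = −20·log₁₀(0.837)

|Γ| ≈ 0.837; return loss ≈ 1.54 dB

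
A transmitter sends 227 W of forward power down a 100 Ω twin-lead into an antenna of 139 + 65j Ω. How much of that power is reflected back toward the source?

P_reflected ≈ 21.3 W

|Γ| = |(39 + j65)/(239 + j65)| = 0.306
|Γ|² = 0.0937
P_refl = |Γ|²·P_inc = 21.3 W, P_del = (1 − |Γ|²)·P_inc = 206 W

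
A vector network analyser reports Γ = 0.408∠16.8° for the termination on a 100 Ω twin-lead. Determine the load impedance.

Z_L ≈ 216 + j61.2 Ω

Z_L = Z_0·(1 + Γ)/(1 − Γ) = 100·(1.39 + j0.118)/(0.609 − j0.118)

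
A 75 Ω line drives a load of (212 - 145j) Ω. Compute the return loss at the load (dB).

RL ≈ 4.15 dB

Γ = (137 − j145)/(287 − j145), |Γ| = 0.62
RL = −20·log₁₀|Γ| = −20·log₁₀(0.62)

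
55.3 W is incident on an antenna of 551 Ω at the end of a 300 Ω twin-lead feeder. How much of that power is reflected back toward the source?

Γ = (551 − 300)/(551 + 300) = 0.295
|Γ|² = 0.087
P_refl = |Γ|²·P_inc = 4.81 W, P_del = (1 − |Γ|²)·P_inc = 50.5 W

P_reflected ≈ 4.81 W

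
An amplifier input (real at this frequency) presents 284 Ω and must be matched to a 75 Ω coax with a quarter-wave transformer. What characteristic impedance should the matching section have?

Z_qwt ≈ 146 Ω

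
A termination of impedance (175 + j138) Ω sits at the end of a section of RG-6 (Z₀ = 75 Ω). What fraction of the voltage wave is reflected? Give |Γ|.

Γ = (Z_L − Z_0)/(Z_L + Z_0) = (100 + j138)/(250 + j138)
|Γ| = 170/286

|Γ| ≈ 0.597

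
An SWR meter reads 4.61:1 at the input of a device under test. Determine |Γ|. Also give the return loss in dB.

|Γ| ≈ 0.643; return loss ≈ 3.83 dB

|Γ| = (S − 1)/(S + 1) = (4.61 − 1)/(4.61 + 1) = 3.61/5.61
RL = −20·log₁₀|Γ| = −20·log₁₀(0.643)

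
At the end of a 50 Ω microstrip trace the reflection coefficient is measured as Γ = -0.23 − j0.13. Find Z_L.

Z_L ≈ 30.4 − j8.5 Ω

Z_L = Z_0·(1 + Γ)/(1 − Γ) = 50·(0.77 − j0.13)/(1.23 + j0.13)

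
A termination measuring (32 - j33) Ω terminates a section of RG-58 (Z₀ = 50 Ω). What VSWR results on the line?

VSWR ≈ 2.48

Γ = (Z_L − Z_0)/(Z_L + Z_0) = (-18 − j33)/(82 − j33)
|Γ| = 37.6/88.4 = 0.425
VSWR = (1 + |Γ|)/(1 − |Γ|) = 1.43/0.575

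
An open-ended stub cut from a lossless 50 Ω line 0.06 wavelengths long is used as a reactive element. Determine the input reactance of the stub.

βl = 2π × 0.06 = 21.6°
tan(βl) = 0.396
For an open-ended stub, Z_in = −jZ_0·cot(βl) = −jZ_0/tan(βl)

X_in ≈ -126 Ω (capacitive)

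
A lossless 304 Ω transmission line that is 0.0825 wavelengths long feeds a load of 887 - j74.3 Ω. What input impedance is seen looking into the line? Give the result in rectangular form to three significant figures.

Z_in ≈ 289 − j335 Ω

βl = 2π × 0.0825 = 29.7°
tan(βl) = tan(29.7°) = 0.57
Z_in = Z_0·(Z_L + jZ_0·tanβl)/(Z_0 + jZ_L·tanβl)
     = 304·(887 + j99.1)/(346 + j506)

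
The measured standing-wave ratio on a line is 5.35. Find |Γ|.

|Γ| ≈ 0.685

|Γ| = (S − 1)/(S + 1) = (5.35 − 1)/(5.35 + 1) = 4.35/6.35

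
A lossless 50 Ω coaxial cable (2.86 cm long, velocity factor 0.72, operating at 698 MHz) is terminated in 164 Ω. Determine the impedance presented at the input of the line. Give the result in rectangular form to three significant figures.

λ = v/f = 0.72·c / 698 MHz = 0.309 m
βl = 2π·l/λ = 2π × 0.0924 = 33.3°
tan(βl) = tan(33.3°) = 0.656
Z_in = Z_0·(Z_L + jZ_0·tanβl)/(Z_0 + jZ_L·tanβl)
     = 50·(164 + j32.8)/(50 + j108)

Z_in ≈ 41.7 − j56.8 Ω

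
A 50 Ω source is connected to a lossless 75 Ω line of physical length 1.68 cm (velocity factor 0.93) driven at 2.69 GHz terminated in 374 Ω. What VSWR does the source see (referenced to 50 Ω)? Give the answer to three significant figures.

λ = v/f = 0.93·c / 2.69 GHz = 0.104 m
βl = 2π·l/λ = 2π × 0.162 = 58.3°
tan(βl) = 1.62
Z_in = Z_0·(Z_L + jZ_0·tanβl)/(Z_0 + jZ_L·tanβl) = 20.5 − j43.8 Ω
Γ_s = (Z_in − Z_s)/(Z_in + Z_s) = (-29.5 − j43.8)/(70.5 − j43.8), |Γ_s| = 0.637
VSWR = (1 + |Γ_s|)/(1 − |Γ_s|)

VSWR ≈ 4.5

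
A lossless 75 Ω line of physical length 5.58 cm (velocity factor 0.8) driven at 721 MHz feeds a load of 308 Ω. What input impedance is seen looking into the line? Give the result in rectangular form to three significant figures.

Z_in ≈ 23.7 − j39.4 Ω

λ = v/f = 0.8·c / 721 MHz = 0.333 m
βl = 2π·l/λ = 2π × 0.168 = 60.3°
tan(βl) = tan(60.3°) = 1.76
Z_in = Z_0·(Z_L + jZ_0·tanβl)/(Z_0 + jZ_L·tanβl)
     = 75·(308 + j132)/(75 + j541)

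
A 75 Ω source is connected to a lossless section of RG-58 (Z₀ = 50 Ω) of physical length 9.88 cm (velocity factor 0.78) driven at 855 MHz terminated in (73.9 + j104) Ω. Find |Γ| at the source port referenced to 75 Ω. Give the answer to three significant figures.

λ = v/f = 0.78·c / 855 MHz = 0.274 m
βl = 2π·l/λ = 2π × 0.361 = 130°
tan(βl) = -1.19
Z_in = Z_0·(Z_L + jZ_0·tanβl)/(Z_0 + jZ_L·tanβl) = 11.8 + j18.7 Ω
Γ_s = (Z_in − Z_s)/(Z_in + Z_s) = (-63.2 + j18.7)/(86.8 + j18.7), |Γ_s| = 0.743

|Γ| ≈ 0.743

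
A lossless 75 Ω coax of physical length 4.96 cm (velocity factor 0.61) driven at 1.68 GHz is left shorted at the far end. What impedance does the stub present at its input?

λ = v/f = 0.61·c / 1.68 GHz = 0.109 m
βl = 2π·l/λ = 2π × 0.455 = 164°
tan(βl) = -0.288
For a shorted stub, Z_in = jZ_0·tan(βl)

Z_in ≈ −j21.6 Ω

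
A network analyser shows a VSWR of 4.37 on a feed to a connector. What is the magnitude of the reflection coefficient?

|Γ| ≈ 0.628

|Γ| = (S − 1)/(S + 1) = (4.37 − 1)/(4.37 + 1) = 3.37/5.37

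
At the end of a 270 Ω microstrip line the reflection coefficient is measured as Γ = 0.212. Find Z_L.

Z_L ≈ 415 Ω

Z_L = Z_0·(1 + Γ)/(1 − Γ) = 270·(1.21)/(0.788)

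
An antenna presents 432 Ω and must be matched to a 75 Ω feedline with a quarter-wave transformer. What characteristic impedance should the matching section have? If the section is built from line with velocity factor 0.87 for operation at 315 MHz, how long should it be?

Z_qwt ≈ 180 Ω; length ≈ 20.7 cm

Z_qwt = √(Z_0·R_L) = √(75 × 432) = √32400
λ = 0.87·c/f = 0.829 m, so l = λ/4 = 0.207 m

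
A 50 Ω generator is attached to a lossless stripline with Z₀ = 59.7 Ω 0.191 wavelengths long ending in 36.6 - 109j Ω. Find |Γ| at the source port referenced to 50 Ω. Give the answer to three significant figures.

βl = 2π × 0.191 = 68.8°
tan(βl) = 2.57
Z_in = Z_0·(Z_L + jZ_0·tanβl)/(Z_0 + jZ_L·tanβl) = 7.98 + j5.62 Ω
Γ_s = (Z_in − Z_s)/(Z_in + Z_s) = (-42 + j5.62)/(58 + j5.62), |Γ_s| = 0.728

|Γ| ≈ 0.728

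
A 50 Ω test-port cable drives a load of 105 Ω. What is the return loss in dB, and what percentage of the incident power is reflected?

Γ = (105 − 50)/(105 + 50) = 0.355
RL = −20·log₁₀(0.355) = 9 dB
P_refl/P_inc = |Γ|² = 0.126

RL ≈ 9 dB; 12.6% of incident power reflected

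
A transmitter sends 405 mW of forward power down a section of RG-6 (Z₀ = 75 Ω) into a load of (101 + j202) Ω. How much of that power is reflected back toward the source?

P_reflected ≈ 234 mW

|Γ| = |(26 + j202)/(176 + j202)| = 0.76
|Γ|² = 0.578
P_refl = |Γ|²·P_inc = 234 mW, P_del = (1 − |Γ|²)·P_inc = 171 mW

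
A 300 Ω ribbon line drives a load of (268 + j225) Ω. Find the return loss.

RL ≈ 8.59 dB

Γ = (-32 + j225)/(568 + j225), |Γ| = 0.372
RL = −20·log₁₀|Γ| = −20·log₁₀(0.372)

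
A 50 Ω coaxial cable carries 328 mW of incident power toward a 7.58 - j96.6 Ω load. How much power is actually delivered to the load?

|Γ| = |(-42.42 − j96.6)/(57.58 − j96.6)| = 0.938
|Γ|² = 0.88
P_refl = |Γ|²·P_inc = 289 mW, P_del = (1 − |Γ|²)·P_inc = 39.3 mW

P_delivered ≈ 39.3 mW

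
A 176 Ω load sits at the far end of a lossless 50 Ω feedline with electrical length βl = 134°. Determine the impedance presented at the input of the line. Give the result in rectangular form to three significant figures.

tan(βl) = tan(134°) = -1.04
Z_in = Z_0·(Z_L + jZ_0·tanβl)/(Z_0 + jZ_L·tanβl)
     = 50·(176 − j51.8)/(50 − j182)

Z_in ≈ 25.5 + j41.3 Ω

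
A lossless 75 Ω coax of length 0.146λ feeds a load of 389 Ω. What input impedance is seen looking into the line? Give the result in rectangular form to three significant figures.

βl = 2π × 0.146 = 52.6°
tan(βl) = tan(52.6°) = 1.31
Z_in = Z_0·(Z_L + jZ_0·tanβl)/(Z_0 + jZ_L·tanβl)
     = 75·(389 + j98)/(75 + j508)

Z_in ≈ 22.4 − j54.1 Ω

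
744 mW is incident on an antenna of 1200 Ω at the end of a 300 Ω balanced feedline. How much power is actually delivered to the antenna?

P_delivered ≈ 476 mW

Γ = (1200 − 300)/(1200 + 300) = 0.6
|Γ|² = 0.36
P_refl = |Γ|²·P_inc = 268 mW, P_del = (1 − |Γ|²)·P_inc = 476 mW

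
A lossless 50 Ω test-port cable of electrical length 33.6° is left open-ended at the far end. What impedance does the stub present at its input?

tan(βl) = 0.664
For an open-ended stub, Z_in = −jZ_0·cot(βl) = −jZ_0/tan(βl)

Z_in ≈ −j75.3 Ω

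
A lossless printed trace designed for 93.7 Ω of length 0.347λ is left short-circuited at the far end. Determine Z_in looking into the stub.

βl = 2π × 0.347 = 125°
tan(βl) = -1.43
For a short-circuited stub, Z_in = jZ_0·tan(βl)

Z_in ≈ −j134 Ω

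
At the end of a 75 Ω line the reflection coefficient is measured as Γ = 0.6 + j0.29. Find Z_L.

Z_L = Z_0·(1 + Γ)/(1 − Γ) = 75·(1.6 + j0.29)/(0.4 − j0.29)

Z_L ≈ 171 + j178 Ω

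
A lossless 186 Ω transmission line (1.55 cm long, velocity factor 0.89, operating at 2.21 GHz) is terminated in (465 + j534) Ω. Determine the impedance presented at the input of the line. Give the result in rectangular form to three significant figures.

Z_in ≈ 90.2 − j247 Ω

λ = v/f = 0.89·c / 2.21 GHz = 0.121 m
βl = 2π·l/λ = 2π × 0.128 = 46.2°
tan(βl) = tan(46.2°) = 1.04
Z_in = Z_0·(Z_L + jZ_0·tanβl)/(Z_0 + jZ_L·tanβl)
     = 186·(465 + j728)/(-371 + j485)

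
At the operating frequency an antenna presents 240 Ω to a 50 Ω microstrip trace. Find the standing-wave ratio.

Γ = (240 − 50)/(240 + 50) = 0.655
VSWR = (1 + 0.655)/(1 − 0.655)

VSWR ≈ 4.8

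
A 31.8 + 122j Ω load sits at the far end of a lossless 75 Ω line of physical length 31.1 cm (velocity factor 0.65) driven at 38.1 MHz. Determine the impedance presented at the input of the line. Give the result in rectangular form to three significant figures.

λ = v/f = 0.65·c / 38.1 MHz = 5.12 m
βl = 2π·l/λ = 2π × 0.0608 = 21.9°
tan(βl) = tan(21.9°) = 0.401
Z_in = Z_0·(Z_L + jZ_0·tanβl)/(Z_0 + jZ_L·tanβl)
     = 75·(31.8 + j152)/(26 + j12.8)

Z_in ≈ 247 + j317 Ω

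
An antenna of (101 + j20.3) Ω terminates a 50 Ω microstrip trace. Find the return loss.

Γ = (51 + j20.3)/(151 + j20.3), |Γ| = 0.36
RL = −20·log₁₀|Γ| = −20·log₁₀(0.36)

RL ≈ 8.87 dB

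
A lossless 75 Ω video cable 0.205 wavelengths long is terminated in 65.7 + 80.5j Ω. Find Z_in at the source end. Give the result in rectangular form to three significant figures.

βl = 2π × 0.205 = 73.8°
tan(βl) = tan(73.8°) = 3.44
Z_in = Z_0·(Z_L + jZ_0·tanβl)/(Z_0 + jZ_L·tanβl)
     = 75·(65.7 + j339)/(-202 + j226)

Z_in ≈ 51.6 − j67.9 Ω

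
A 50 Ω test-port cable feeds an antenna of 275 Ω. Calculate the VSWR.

VSWR ≈ 5.5

Γ = (275 − 50)/(275 + 50) = 0.692
VSWR = (1 + 0.692)/(1 − 0.692)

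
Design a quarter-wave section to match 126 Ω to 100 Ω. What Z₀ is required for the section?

Z_qwt = √(Z_0·R_L) = √(100 × 126) = √12600

Z_qwt ≈ 112 Ω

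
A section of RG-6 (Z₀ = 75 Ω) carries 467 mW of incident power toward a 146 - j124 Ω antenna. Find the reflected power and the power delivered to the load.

P_reflected ≈ 148 mW; P_delivered ≈ 319 mW

|Γ| = |(71 − j124)/(221 − j124)| = 0.564
|Γ|² = 0.318
P_refl = |Γ|²·P_inc = 148 mW, P_del = (1 − |Γ|²)·P_inc = 319 mW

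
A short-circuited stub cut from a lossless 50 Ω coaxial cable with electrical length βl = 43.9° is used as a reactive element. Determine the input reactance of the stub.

X_in ≈ 48.1 Ω (inductive)

tan(βl) = 0.962
For a short-circuited stub, Z_in = jZ_0·tan(βl)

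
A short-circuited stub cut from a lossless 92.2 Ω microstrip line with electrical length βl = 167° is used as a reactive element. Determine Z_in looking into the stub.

tan(βl) = -0.231
For a short-circuited stub, Z_in = jZ_0·tan(βl)

Z_in ≈ −j21.3 Ω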